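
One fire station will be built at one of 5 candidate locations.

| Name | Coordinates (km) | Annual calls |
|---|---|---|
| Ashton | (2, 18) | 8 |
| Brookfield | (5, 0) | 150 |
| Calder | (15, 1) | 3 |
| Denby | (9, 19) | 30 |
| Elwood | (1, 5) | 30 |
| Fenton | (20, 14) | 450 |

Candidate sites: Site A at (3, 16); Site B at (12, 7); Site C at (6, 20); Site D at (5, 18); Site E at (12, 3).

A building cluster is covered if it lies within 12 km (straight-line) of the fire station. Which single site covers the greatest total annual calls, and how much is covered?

Coverage radius r = 12 km; a point is covered iff (Δx)²+(Δy)² ≤ 12² = 144.
  Site A (3, 16): covers {Ashton, Denby, Elwood} → 68
  Site B (12, 7): covers {Brookfield, Calder, Elwood, Fenton} → 633
  Site C (6, 20): covers {Ashton, Denby} → 38
  Site D (5, 18): covers {Ashton, Denby} → 38
  Site E (12, 3): covers {Brookfield, Calder, Elwood} → 183
Maximum coverage at Site B: 633 annual calls.

Site B, covering 633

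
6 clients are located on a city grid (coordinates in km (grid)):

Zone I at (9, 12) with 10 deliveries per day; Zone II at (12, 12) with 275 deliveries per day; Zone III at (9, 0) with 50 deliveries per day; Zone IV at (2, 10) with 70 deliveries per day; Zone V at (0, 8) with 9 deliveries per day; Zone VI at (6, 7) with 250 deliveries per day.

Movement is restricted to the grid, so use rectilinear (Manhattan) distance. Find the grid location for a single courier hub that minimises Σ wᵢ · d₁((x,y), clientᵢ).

(9, 10)

Manhattan distance separates: Σwᵢ(|x−xᵢ|+|y−yᵢ|) = Σwᵢ|x−xᵢ| + Σwᵢ|y−yᵢ|, so x and y are optimised independently as 1-D weighted medians.
Total weight W = 664; half = 332.
x-coordinate, sorted with cumulative weight:
  x=0 (Zone V, w=9) cum 9
  x=2 (Zone IV, w=70) cum 79
  x=6 (Zone VI, w=250) cum 329
  x=9 (Zone I, w=10) cum 339  ← median
  x=9 (Zone III, w=50) cum 389
  x=12 (Zone II, w=275) cum 664
⇒ x* = 9
y-coordinate, sorted with cumulative weight:
  y=0 (Zone III, w=50) cum 50
  y=7 (Zone VI, w=250) cum 300
  y=8 (Zone V, w=9) cum 309
  y=10 (Zone IV, w=70) cum 379  ← median
  y=12 (Zone I, w=10) cum 389
  y=12 (Zone II, w=275) cum 664
⇒ y* = 10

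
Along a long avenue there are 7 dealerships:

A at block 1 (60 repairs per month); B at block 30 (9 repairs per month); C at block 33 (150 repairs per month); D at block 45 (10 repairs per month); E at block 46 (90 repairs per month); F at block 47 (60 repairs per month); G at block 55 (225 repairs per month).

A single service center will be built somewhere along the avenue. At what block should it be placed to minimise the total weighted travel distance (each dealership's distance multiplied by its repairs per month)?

x = 46

For a sum of weighted absolute distances on a line, the optimum is the weighted median (not the mean). Total weight W = 604; half-weight = 302.
Sort by position and accumulate weight:
  block 1 (A, w=60) → cum 60
  block 30 (B, w=9) → cum 69
  block 33 (C, w=150) → cum 219
  block 45 (D, w=10) → cum 229
  block 46 (E, w=90) → cum 319  ≥ 302 → median here
  block 47 (F, w=60) → cum 379
  block 55 (G, w=225) → cum 604
Optimal location: block 46.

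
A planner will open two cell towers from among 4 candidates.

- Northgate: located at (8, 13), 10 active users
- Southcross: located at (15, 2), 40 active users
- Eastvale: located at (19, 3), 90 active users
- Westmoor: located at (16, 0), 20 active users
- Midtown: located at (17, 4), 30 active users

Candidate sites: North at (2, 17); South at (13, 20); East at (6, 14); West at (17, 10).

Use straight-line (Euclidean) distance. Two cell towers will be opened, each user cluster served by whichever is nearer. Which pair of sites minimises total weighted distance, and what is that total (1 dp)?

Evaluate every pair (each demand assigned to the nearer of the two):
  {East, West}: total = 1388.4
  {North, West}: total = 1438.2
  {South, West}: total = 1452.1
  {North, East}: total = 2945.1
  {South, East}: total = 2945.1
  {North, South}: total = 3318.3
Best pair: {East, West} with total 1388.4.

{East, West}, total 1388.4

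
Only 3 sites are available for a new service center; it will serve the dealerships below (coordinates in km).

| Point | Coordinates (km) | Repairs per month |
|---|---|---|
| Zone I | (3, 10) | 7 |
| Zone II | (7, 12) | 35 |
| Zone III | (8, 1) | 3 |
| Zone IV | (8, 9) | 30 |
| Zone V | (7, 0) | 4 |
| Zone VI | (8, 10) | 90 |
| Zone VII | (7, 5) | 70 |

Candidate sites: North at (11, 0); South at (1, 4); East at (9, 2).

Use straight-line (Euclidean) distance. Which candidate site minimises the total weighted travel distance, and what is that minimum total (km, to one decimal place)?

Total weighted distance at each candidate:
  North (11, 0): total = 2230.3
  South (1, 4): total = 1959.6
  East (9, 2): total = 1632.6
Minimum is at East with total 1632.6 km.

East, total 1632.6 km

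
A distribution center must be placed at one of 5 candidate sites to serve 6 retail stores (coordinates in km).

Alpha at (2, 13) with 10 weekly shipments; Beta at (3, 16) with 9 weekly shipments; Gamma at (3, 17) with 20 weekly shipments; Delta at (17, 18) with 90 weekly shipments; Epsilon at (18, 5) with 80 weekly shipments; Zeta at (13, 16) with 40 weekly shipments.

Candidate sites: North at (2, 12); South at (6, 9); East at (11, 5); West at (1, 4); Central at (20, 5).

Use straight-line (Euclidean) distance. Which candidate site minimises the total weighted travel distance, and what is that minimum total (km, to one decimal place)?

Total weighted distance at each candidate:
  North (2, 12): total = 3468.4
  South (6, 9): total = 2983.0
  East (11, 5): total = 2827.1
  West (1, 4): total = 4417.7
  Central (20, 5): total = 2677.7
Minimum is at Central with total 2677.7 km.

Central, total 2677.7 km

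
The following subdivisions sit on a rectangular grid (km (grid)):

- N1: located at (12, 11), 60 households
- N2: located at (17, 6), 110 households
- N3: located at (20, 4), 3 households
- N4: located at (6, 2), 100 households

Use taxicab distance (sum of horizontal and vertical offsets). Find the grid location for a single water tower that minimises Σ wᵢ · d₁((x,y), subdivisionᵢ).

(12, 6)

Manhattan distance separates: Σwᵢ(|x−xᵢ|+|y−yᵢ|) = Σwᵢ|x−xᵢ| + Σwᵢ|y−yᵢ|, so x and y are optimised independently as 1-D weighted medians.
Total weight W = 273; half = 136.5.
x-coordinate, sorted with cumulative weight:
  x=6 (N4, w=100) cum 100
  x=12 (N1, w=60) cum 160  ← median
  x=17 (N2, w=110) cum 270
  x=20 (N3, w=3) cum 273
⇒ x* = 12
y-coordinate, sorted with cumulative weight:
  y=2 (N4, w=100) cum 100
  y=4 (N3, w=3) cum 103
  y=6 (N2, w=110) cum 213  ← median
  y=11 (N1, w=60) cum 273
⇒ y* = 6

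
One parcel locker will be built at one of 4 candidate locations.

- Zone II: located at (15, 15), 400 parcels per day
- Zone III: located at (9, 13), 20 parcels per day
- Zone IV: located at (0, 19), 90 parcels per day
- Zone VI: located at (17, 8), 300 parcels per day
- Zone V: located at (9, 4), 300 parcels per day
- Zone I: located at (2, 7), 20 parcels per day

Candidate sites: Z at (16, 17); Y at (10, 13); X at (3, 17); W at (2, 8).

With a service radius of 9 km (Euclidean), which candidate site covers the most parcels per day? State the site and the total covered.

Y, covering 720

Coverage radius r = 9 km; a point is covered iff (Δx)²+(Δy)² ≤ 9² = 81.
  Z (16, 17): covers {Zone II, Zone III} → 420
  Y (10, 13): covers {Zone II, Zone III, Zone VI} → 720
  X (3, 17): covers {Zone III, Zone IV} → 110
  W (2, 8): covers {Zone III, Zone V, Zone I} → 340
Maximum coverage at Y: 720 parcels per day.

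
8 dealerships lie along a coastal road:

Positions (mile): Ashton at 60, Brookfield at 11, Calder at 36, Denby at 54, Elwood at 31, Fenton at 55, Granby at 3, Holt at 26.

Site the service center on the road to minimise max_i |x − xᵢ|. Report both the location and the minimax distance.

location 31.5, max distance 28.5

The 1-center on a line is the midpoint of the two extreme points: leftmost at 3, rightmost at 60.
Optimal location = (3 + 60)/2 = 31.5; maximum distance = (60 − 3)/2 = 28.5.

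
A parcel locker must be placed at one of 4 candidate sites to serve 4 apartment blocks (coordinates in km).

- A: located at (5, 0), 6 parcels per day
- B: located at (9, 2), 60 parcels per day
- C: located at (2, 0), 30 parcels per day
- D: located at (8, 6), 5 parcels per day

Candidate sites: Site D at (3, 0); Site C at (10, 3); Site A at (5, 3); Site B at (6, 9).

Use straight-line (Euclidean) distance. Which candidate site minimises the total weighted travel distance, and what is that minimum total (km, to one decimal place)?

Site C, total 394.2 km

Total weighted distance at each candidate:
  Site D (3, 0): total = 460.5
  Site C (10, 3): total = 394.2
  Site A (5, 3): total = 413.9
  Site B (6, 9): total = 824.8
Minimum is at Site C with total 394.2 km.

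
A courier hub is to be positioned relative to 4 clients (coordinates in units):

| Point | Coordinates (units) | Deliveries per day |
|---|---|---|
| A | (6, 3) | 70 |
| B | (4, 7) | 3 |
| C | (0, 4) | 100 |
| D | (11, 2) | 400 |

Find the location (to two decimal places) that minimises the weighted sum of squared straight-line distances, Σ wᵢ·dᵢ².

The minimiser of Σwᵢ‖p−pᵢ‖² is the weighted centroid p* = (Σwᵢpᵢ)/(Σwᵢ).
Σwᵢ = 573.
Σwᵢxᵢ = 70·6 + 3·4 + 100·0 + 400·11 = 4832.
Σwᵢyᵢ = 70·3 + 3·7 + 100·4 + 400·2 = 1431.
x* = 4832/573 = 8.43, y* = 1431/573 = 2.50.

(8.43, 2.50)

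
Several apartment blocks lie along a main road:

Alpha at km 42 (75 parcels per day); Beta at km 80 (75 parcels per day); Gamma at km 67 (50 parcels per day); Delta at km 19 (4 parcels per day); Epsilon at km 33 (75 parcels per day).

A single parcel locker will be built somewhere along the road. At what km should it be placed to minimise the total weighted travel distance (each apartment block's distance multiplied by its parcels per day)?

x = 42

For a sum of weighted absolute distances on a line, the optimum is the weighted median (not the mean). Total weight W = 279; half-weight = 139.5.
Sort by position and accumulate weight:
  km 19 (Delta, w=4) → cum 4
  km 33 (Epsilon, w=75) → cum 79
  km 42 (Alpha, w=75) → cum 154  ≥ 139.5 → median here
  km 67 (Gamma, w=50) → cum 204
  km 80 (Beta, w=75) → cum 279
Optimal location: km 42.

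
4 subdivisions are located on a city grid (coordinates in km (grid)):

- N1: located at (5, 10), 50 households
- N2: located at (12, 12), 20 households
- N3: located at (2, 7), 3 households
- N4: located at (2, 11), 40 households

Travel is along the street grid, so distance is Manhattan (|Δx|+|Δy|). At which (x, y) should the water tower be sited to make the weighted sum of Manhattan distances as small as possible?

(5, 11)

Manhattan distance separates: Σwᵢ(|x−xᵢ|+|y−yᵢ|) = Σwᵢ|x−xᵢ| + Σwᵢ|y−yᵢ|, so x and y are optimised independently as 1-D weighted medians.
Total weight W = 113; half = 56.5.
x-coordinate, sorted with cumulative weight:
  x=2 (N3, w=3) cum 3
  x=2 (N4, w=40) cum 43
  x=5 (N1, w=50) cum 93  ← median
  x=12 (N2, w=20) cum 113
⇒ x* = 5
y-coordinate, sorted with cumulative weight:
  y=7 (N3, w=3) cum 3
  y=10 (N1, w=50) cum 53
  y=11 (N4, w=40) cum 93  ← median
  y=12 (N2, w=20) cum 113
⇒ y* = 11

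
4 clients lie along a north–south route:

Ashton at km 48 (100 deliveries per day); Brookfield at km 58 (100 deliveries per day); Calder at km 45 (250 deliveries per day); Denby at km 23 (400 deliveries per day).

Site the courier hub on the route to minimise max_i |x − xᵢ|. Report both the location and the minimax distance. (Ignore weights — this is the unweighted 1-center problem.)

location 40.5, max distance 17.5

The 1-center on a line is the midpoint of the two extreme points: leftmost at 23, rightmost at 58.
Optimal location = (23 + 58)/2 = 40.5; maximum distance = (58 − 23)/2 = 17.5.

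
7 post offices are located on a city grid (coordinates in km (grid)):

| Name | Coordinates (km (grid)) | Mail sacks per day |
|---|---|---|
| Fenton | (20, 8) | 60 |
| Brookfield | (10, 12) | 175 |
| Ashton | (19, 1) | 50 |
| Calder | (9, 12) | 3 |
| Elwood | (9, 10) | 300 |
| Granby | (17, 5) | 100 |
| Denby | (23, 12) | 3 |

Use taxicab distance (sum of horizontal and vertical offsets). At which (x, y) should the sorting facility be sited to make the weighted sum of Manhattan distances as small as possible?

(10, 10)

Manhattan distance separates: Σwᵢ(|x−xᵢ|+|y−yᵢ|) = Σwᵢ|x−xᵢ| + Σwᵢ|y−yᵢ|, so x and y are optimised independently as 1-D weighted medians.
Total weight W = 691; half = 345.5.
x-coordinate, sorted with cumulative weight:
  x=9 (Calder, w=3) cum 3
  x=9 (Elwood, w=300) cum 303
  x=10 (Brookfield, w=175) cum 478  ← median
  x=17 (Granby, w=100) cum 578
  x=19 (Ashton, w=50) cum 628
  x=20 (Fenton, w=60) cum 688
  x=23 (Denby, w=3) cum 691
⇒ x* = 10
y-coordinate, sorted with cumulative weight:
  y=1 (Ashton, w=50) cum 50
  y=5 (Granby, w=100) cum 150
  y=8 (Fenton, w=60) cum 210
  y=10 (Elwood, w=300) cum 510  ← median
  y=12 (Brookfield, w=175) cum 685
  y=12 (Calder, w=3) cum 688
  y=12 (Denby, w=3) cum 691
⇒ y* = 10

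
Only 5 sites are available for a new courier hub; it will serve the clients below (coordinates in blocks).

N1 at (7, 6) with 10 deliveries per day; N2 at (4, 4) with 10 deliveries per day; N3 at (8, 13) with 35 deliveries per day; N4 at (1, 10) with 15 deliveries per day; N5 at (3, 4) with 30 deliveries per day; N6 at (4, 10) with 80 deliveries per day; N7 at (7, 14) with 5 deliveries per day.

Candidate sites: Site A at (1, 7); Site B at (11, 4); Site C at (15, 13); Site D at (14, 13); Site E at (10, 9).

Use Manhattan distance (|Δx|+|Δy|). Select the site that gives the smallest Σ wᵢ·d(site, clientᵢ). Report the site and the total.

Total weighted distance at each candidate:
  Site A (1, 7): total = 1325
  Site B (11, 4): total = 2140
  Site C (15, 13): total = 2645
  Site D (14, 13): total = 2460
  Site E (10, 9): total = 1490
Minimum is at Site A with total 1325 blocks.

Site A, total 1325 blocks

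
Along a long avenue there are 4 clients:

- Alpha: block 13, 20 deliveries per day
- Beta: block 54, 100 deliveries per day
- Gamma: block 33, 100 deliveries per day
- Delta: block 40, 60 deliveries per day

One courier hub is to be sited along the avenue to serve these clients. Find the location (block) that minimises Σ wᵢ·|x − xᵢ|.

For a sum of weighted absolute distances on a line, the optimum is the weighted median (not the mean). Total weight W = 280; half-weight = 140.
Sort by position and accumulate weight:
  block 13 (Alpha, w=20) → cum 20
  block 33 (Gamma, w=100) → cum 120
  block 40 (Delta, w=60) → cum 180  ≥ 140 → median here
  block 54 (Beta, w=100) → cum 280
Optimal location: block 40.

x = 40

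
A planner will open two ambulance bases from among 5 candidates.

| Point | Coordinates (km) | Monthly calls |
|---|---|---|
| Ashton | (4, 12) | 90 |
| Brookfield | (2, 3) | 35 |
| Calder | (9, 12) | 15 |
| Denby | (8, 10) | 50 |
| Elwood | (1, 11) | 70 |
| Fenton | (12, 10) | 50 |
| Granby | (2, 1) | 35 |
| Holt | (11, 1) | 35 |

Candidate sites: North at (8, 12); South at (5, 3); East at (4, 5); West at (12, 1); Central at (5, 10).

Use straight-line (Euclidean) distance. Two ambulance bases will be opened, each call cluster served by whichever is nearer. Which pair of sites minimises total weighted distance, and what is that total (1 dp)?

{South, Central}, total 1509.5

Evaluate every pair (each demand assigned to the nearer of the two):
  {South, Central}: total = 1509.5
  {East, Central}: total = 1594.6
  {North, South}: total = 1646.1
  {West, Central}: total = 1690.5
  {North, East}: total = 1705.9
  {North, Central}: total = 1805.6
  {North, West}: total = 1935.5
  {East, West}: total = 2289.3
  {South, East}: total = 2467.0
  {South, West}: total = 2685.8
Best pair: {South, Central} with total 1509.5.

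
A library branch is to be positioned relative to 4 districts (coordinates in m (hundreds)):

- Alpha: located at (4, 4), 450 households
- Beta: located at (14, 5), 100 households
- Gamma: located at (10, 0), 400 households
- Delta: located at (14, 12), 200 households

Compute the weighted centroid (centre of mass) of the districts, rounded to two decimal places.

The minimiser of Σwᵢ‖p−pᵢ‖² is the weighted centroid p* = (Σwᵢpᵢ)/(Σwᵢ).
Σwᵢ = 1150.
Σwᵢxᵢ = 450·4 + 100·14 + 400·10 + 200·14 = 10000.
Σwᵢyᵢ = 450·4 + 100·5 + 400·0 + 200·12 = 4700.
x* = 10000/1150 = 8.70, y* = 4700/1150 = 4.09.

(8.70, 4.09)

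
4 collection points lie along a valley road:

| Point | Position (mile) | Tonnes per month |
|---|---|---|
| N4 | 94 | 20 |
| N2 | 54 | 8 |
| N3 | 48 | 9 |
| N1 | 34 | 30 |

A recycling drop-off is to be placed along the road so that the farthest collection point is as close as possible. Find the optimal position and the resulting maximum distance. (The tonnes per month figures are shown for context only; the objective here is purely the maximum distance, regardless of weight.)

The 1-center on a line is the midpoint of the two extreme points: leftmost at 34, rightmost at 94.
Optimal location = (34 + 94)/2 = 64; maximum distance = (94 − 34)/2 = 30.

location 64, max distance 30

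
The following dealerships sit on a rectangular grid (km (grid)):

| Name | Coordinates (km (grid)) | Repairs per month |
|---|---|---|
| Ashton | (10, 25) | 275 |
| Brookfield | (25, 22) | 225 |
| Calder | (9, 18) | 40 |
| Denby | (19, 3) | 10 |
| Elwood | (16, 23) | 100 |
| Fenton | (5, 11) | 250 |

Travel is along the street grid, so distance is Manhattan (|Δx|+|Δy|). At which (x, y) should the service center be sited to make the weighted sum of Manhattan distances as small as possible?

(10, 22)

Manhattan distance separates: Σwᵢ(|x−xᵢ|+|y−yᵢ|) = Σwᵢ|x−xᵢ| + Σwᵢ|y−yᵢ|, so x and y are optimised independently as 1-D weighted medians.
Total weight W = 900; half = 450.
x-coordinate, sorted with cumulative weight:
  x=5 (Fenton, w=250) cum 250
  x=9 (Calder, w=40) cum 290
  x=10 (Ashton, w=275) cum 565  ← median
  x=16 (Elwood, w=100) cum 665
  x=19 (Denby, w=10) cum 675
  x=25 (Brookfield, w=225) cum 900
⇒ x* = 10
y-coordinate, sorted with cumulative weight:
  y=3 (Denby, w=10) cum 10
  y=11 (Fenton, w=250) cum 260
  y=18 (Calder, w=40) cum 300
  y=22 (Brookfield, w=225) cum 525  ← median
  y=23 (Elwood, w=100) cum 625
  y=25 (Ashton, w=275) cum 900
⇒ y* = 22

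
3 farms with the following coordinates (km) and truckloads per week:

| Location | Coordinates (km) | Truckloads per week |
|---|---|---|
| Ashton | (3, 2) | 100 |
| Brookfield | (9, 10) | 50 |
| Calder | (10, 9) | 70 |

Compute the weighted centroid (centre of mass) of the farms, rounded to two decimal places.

The minimiser of Σwᵢ‖p−pᵢ‖² is the weighted centroid p* = (Σwᵢpᵢ)/(Σwᵢ).
Σwᵢ = 220.
Σwᵢxᵢ = 100·3 + 50·9 + 70·10 = 1450.
Σwᵢyᵢ = 100·2 + 50·10 + 70·9 = 1330.
x* = 1450/220 = 6.59, y* = 1330/220 = 6.05.

(6.59, 6.05)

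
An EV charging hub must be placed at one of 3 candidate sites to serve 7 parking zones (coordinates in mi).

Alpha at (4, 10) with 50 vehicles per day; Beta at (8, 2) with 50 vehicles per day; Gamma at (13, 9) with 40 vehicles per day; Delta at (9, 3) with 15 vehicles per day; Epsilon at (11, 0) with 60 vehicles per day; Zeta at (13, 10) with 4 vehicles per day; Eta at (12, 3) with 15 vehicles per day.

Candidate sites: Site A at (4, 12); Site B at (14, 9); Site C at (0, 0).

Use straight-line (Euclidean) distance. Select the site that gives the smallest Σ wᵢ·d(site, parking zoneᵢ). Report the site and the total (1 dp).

Site B, total 1790.4 mi

Total weighted distance at each candidate:
  Site A (4, 12): total = 2223.5
  Site B (14, 9): total = 1790.4
  Site C (0, 0): total = 2636.7
Minimum is at Site B with total 1790.4 mi.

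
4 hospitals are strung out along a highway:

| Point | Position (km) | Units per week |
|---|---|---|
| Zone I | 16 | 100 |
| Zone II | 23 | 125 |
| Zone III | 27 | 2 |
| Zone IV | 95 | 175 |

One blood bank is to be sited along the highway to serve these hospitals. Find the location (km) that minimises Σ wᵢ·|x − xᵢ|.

x = 23

For a sum of weighted absolute distances on a line, the optimum is the weighted median (not the mean). Total weight W = 402; half-weight = 201.
Sort by position and accumulate weight:
  km 16 (Zone I, w=100) → cum 100
  km 23 (Zone II, w=125) → cum 225  ≥ 201 → median here
  km 27 (Zone III, w=2) → cum 227
  km 95 (Zone IV, w=175) → cum 402
Optimal location: km 23.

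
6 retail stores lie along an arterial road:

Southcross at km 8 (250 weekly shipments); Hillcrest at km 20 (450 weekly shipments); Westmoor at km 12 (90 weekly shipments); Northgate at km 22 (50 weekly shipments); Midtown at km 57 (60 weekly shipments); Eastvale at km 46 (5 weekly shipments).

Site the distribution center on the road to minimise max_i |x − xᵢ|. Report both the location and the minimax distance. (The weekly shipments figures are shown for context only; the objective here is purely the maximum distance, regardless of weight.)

The 1-center on a line is the midpoint of the two extreme points: leftmost at 8, rightmost at 57.
Optimal location = (8 + 57)/2 = 32.5; maximum distance = (57 − 8)/2 = 24.5.

location 32.5, max distance 24.5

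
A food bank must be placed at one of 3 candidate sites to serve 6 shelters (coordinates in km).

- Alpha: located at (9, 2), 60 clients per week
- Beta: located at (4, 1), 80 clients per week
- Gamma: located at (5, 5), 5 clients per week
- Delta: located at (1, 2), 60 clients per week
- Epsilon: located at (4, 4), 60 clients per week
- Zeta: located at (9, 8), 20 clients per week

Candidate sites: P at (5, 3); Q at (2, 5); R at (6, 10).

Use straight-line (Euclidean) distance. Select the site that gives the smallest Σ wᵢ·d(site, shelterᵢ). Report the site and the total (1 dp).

P, total 896.6 km

Total weighted distance at each candidate:
  P (5, 3): total = 896.6
  Q (2, 5): total = 1305.9
  R (6, 10): total = 2293.3
Minimum is at P with total 896.6 km.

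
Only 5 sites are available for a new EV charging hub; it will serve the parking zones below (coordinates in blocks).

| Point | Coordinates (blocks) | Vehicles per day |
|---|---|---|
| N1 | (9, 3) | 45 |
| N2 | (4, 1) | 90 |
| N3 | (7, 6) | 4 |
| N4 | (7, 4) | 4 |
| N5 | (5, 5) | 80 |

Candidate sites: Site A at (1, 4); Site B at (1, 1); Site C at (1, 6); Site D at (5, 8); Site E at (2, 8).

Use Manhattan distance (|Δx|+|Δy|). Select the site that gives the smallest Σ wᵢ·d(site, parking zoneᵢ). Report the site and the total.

Total weighted distance at each candidate:
  Site A (1, 4): total = 1401
  Site B (1, 1): total = 1440
  Site C (1, 6): total = 1671
  Site D (5, 8): total = 1405
  Site E (2, 8): total = 1894
Minimum is at Site A with total 1401 blocks.

Site A, total 1401 blocks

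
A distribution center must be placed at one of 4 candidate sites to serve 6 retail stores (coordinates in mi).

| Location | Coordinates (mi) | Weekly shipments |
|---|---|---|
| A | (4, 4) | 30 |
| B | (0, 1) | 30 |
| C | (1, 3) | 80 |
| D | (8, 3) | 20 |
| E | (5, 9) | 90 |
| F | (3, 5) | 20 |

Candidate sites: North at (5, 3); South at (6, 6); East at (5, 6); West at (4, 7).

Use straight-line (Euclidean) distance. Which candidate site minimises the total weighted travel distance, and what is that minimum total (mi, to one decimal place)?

West, total 1065.4 mi

Total weighted distance at each candidate:
  North (5, 3): total = 1180.5
  South (6, 6): total = 1205.6
  East (5, 6): total = 1078.8
  West (4, 7): total = 1065.4
Minimum is at West with total 1065.4 mi.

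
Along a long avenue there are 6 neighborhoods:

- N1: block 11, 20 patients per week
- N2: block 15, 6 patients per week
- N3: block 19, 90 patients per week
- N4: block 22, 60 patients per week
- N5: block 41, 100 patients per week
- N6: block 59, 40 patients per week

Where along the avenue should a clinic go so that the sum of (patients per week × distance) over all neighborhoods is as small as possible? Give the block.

x = 22

For a sum of weighted absolute distances on a line, the optimum is the weighted median (not the mean). Total weight W = 316; half-weight = 158.
Sort by position and accumulate weight:
  block 11 (N1, w=20) → cum 20
  block 15 (N2, w=6) → cum 26
  block 19 (N3, w=90) → cum 116
  block 22 (N4, w=60) → cum 176  ≥ 158 → median here
  block 41 (N5, w=100) → cum 276
  block 59 (N6, w=40) → cum 316
Optimal location: block 22.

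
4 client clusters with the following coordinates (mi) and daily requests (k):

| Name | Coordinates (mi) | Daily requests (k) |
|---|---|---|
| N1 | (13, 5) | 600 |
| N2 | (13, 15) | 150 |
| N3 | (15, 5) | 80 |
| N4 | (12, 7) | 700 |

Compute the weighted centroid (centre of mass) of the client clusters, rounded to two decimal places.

(12.65, 6.90)

The minimiser of Σwᵢ‖p−pᵢ‖² is the weighted centroid p* = (Σwᵢpᵢ)/(Σwᵢ).
Σwᵢ = 1530.
Σwᵢxᵢ = 600·13 + 150·13 + 80·15 + 700·12 = 19350.
Σwᵢyᵢ = 600·5 + 150·15 + 80·5 + 700·7 = 10550.
x* = 19350/1530 = 12.65, y* = 10550/1530 = 6.90.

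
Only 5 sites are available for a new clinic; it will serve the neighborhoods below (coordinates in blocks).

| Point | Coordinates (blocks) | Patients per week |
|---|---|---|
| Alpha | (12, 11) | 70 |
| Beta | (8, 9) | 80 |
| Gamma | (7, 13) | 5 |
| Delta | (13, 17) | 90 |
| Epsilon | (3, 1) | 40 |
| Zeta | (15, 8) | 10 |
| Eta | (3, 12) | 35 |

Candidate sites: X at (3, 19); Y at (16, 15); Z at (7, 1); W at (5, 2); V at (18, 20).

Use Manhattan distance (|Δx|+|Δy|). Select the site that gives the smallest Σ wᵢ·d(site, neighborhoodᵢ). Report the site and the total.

Total weighted distance at each candidate:
  X (3, 19): total = 4715
  Y (16, 15): total = 3905
  Z (7, 1): total = 4645
  W (5, 2): total = 4755
  V (18, 20): total = 5855
Minimum is at Y with total 3905 blocks.

Y, total 3905 blocks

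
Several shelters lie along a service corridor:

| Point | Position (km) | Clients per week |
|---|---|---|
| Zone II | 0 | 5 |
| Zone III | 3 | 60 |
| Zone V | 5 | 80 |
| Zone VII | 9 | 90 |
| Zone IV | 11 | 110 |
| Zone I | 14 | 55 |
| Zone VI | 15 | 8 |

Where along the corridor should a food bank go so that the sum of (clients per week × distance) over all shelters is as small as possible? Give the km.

For a sum of weighted absolute distances on a line, the optimum is the weighted median (not the mean). Total weight W = 408; half-weight = 204.
Sort by position and accumulate weight:
  km 0 (Zone II, w=5) → cum 5
  km 3 (Zone III, w=60) → cum 65
  km 5 (Zone V, w=80) → cum 145
  km 9 (Zone VII, w=90) → cum 235  ≥ 204 → median here
  km 11 (Zone IV, w=110) → cum 345
  km 14 (Zone I, w=55) → cum 400
  km 15 (Zone VI, w=8) → cum 408
Optimal location: km 9.

x = 9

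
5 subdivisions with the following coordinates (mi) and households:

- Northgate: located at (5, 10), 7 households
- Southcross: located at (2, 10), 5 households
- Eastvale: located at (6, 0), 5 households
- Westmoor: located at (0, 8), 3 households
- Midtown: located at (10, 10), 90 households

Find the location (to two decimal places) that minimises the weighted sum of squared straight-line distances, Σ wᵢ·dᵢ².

(8.86, 9.49)

The minimiser of Σwᵢ‖p−pᵢ‖² is the weighted centroid p* = (Σwᵢpᵢ)/(Σwᵢ).
Σwᵢ = 110.
Σwᵢxᵢ = 7·5 + 5·2 + 5·6 + 3·0 + 90·10 = 975.
Σwᵢyᵢ = 7·10 + 5·10 + 5·0 + 3·8 + 90·10 = 1044.
x* = 975/110 = 8.86, y* = 1044/110 = 9.49.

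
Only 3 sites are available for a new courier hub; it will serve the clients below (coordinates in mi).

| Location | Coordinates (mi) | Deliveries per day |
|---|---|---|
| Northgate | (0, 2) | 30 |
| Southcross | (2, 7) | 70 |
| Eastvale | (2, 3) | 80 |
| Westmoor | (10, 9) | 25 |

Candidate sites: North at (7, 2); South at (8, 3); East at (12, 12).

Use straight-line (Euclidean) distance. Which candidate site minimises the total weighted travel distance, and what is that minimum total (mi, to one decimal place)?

Total weighted distance at each candidate:
  North (7, 2): total = 1303.3
  South (8, 3): total = 1384.8
  East (12, 12): total = 2417.7
Minimum is at North with total 1303.3 mi.

North, total 1303.3 mi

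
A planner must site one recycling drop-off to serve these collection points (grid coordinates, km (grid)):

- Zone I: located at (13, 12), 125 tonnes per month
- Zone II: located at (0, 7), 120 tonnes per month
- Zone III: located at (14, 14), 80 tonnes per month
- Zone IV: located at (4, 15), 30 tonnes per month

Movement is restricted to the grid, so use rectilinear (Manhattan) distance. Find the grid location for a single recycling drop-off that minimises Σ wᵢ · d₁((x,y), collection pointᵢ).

Manhattan distance separates: Σwᵢ(|x−xᵢ|+|y−yᵢ|) = Σwᵢ|x−xᵢ| + Σwᵢ|y−yᵢ|, so x and y are optimised independently as 1-D weighted medians.
Total weight W = 355; half = 177.5.
x-coordinate, sorted with cumulative weight:
  x=0 (Zone II, w=120) cum 120
  x=4 (Zone IV, w=30) cum 150
  x=13 (Zone I, w=125) cum 275  ← median
  x=14 (Zone III, w=80) cum 355
⇒ x* = 13
y-coordinate, sorted with cumulative weight:
  y=7 (Zone II, w=120) cum 120
  y=12 (Zone I, w=125) cum 245  ← median
  y=14 (Zone III, w=80) cum 325
  y=15 (Zone IV, w=30) cum 355
⇒ y* = 12

(13, 12)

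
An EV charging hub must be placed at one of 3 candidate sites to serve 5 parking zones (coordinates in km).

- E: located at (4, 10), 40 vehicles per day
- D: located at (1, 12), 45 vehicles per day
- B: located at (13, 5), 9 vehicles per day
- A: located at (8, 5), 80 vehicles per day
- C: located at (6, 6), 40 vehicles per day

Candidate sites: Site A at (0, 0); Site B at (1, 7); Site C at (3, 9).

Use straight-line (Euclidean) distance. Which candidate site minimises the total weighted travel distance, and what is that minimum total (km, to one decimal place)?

Site C, total 997.7 km

Total weighted distance at each candidate:
  Site A (0, 0): total = 2192.2
  Site B (1, 7): total = 1290.6
  Site C (3, 9): total = 997.7
Minimum is at Site C with total 997.7 km.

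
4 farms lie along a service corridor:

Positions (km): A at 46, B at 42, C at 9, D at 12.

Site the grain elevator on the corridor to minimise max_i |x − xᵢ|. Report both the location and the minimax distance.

The 1-center on a line is the midpoint of the two extreme points: leftmost at 9, rightmost at 46.
Optimal location = (9 + 46)/2 = 27.5; maximum distance = (46 − 9)/2 = 18.5.

location 27.5, max distance 18.5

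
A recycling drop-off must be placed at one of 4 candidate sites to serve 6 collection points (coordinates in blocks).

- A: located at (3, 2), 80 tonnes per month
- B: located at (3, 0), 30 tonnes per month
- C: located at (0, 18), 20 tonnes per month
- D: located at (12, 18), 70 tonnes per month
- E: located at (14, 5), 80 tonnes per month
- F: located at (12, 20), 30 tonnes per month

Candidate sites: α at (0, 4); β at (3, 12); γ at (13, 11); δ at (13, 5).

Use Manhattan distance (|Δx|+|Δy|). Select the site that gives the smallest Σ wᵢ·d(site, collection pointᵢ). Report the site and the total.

Total weighted distance at each candidate:
  α (0, 4): total = 4750
  β (3, 12): total = 4340
  γ (13, 11): total = 3970
  δ (13, 5): total = 3550
Minimum is at δ with total 3550 blocks.

δ, total 3550 blocks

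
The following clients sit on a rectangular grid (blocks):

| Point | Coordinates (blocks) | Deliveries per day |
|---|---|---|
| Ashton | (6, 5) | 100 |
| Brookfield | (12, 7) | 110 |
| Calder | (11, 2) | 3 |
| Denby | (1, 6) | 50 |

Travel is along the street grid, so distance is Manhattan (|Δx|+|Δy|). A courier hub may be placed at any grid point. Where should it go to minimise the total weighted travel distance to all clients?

Manhattan distance separates: Σwᵢ(|x−xᵢ|+|y−yᵢ|) = Σwᵢ|x−xᵢ| + Σwᵢ|y−yᵢ|, so x and y are optimised independently as 1-D weighted medians.
Total weight W = 263; half = 131.5.
x-coordinate, sorted with cumulative weight:
  x=1 (Denby, w=50) cum 50
  x=6 (Ashton, w=100) cum 150  ← median
  x=11 (Calder, w=3) cum 153
  x=12 (Brookfield, w=110) cum 263
⇒ x* = 6
y-coordinate, sorted with cumulative weight:
  y=2 (Calder, w=3) cum 3
  y=5 (Ashton, w=100) cum 103
  y=6 (Denby, w=50) cum 153  ← median
  y=7 (Brookfield, w=110) cum 263
⇒ y* = 6

(6, 6)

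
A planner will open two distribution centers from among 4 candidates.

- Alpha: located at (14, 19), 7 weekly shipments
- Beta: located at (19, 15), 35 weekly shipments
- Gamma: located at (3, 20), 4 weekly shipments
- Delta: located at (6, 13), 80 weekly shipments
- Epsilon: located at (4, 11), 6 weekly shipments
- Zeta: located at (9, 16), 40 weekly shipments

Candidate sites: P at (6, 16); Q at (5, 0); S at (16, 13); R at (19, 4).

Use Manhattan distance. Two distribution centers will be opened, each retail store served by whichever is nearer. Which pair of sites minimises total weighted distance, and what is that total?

{P, S}, total 661

Evaluate every pair (each demand assigned to the nearer of the two):
  {P, S}: total = 661
  {P, R}: total = 892
  {P, Q}: total = 997
  {Q, S}: total = 1583
  {S, R}: total = 1595
  {Q, R}: total = 2605
Best pair: {P, S} with total 661.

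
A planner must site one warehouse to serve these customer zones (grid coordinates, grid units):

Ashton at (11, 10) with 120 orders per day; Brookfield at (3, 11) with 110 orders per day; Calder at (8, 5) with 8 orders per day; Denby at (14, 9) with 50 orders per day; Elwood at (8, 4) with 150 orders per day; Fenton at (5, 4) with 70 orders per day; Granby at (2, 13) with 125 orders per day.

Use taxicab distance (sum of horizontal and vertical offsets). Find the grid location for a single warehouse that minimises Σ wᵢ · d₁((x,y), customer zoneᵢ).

(8, 10)

Manhattan distance separates: Σwᵢ(|x−xᵢ|+|y−yᵢ|) = Σwᵢ|x−xᵢ| + Σwᵢ|y−yᵢ|, so x and y are optimised independently as 1-D weighted medians.
Total weight W = 633; half = 316.5.
x-coordinate, sorted with cumulative weight:
  x=2 (Granby, w=125) cum 125
  x=3 (Brookfield, w=110) cum 235
  x=5 (Fenton, w=70) cum 305
  x=8 (Calder, w=8) cum 313
  x=8 (Elwood, w=150) cum 463  ← median
  x=11 (Ashton, w=120) cum 583
  x=14 (Denby, w=50) cum 633
⇒ x* = 8
y-coordinate, sorted with cumulative weight:
  y=4 (Elwood, w=150) cum 150
  y=4 (Fenton, w=70) cum 220
  y=5 (Calder, w=8) cum 228
  y=9 (Denby, w=50) cum 278
  y=10 (Ashton, w=120) cum 398  ← median
  y=11 (Brookfield, w=110) cum 508
  y=13 (Granby, w=125) cum 633
⇒ y* = 10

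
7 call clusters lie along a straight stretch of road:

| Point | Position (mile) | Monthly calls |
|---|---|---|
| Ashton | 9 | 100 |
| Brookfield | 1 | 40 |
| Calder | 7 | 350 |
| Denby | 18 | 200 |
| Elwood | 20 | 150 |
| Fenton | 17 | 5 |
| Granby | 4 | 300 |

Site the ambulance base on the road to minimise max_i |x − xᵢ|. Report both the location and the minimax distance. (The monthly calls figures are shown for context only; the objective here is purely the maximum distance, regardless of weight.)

The 1-center on a line is the midpoint of the two extreme points: leftmost at 1, rightmost at 20.
Optimal location = (1 + 20)/2 = 10.5; maximum distance = (20 − 1)/2 = 9.5.

location 10.5, max distance 9.5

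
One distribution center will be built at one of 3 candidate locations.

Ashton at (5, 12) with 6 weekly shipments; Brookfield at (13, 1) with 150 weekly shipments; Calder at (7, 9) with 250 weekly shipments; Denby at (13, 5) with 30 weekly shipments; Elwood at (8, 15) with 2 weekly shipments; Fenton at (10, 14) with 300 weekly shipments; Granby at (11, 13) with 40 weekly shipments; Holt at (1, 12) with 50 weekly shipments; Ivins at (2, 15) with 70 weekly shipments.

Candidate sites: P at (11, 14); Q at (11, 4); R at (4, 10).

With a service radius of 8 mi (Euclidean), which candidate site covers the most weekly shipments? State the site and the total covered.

R, covering 718

Coverage radius r = 8 mi; a point is covered iff (Δx)²+(Δy)² ≤ 8² = 64.
  P (11, 14): covers {Ashton, Calder, Elwood, Fenton, Granby} → 598
  Q (11, 4): covers {Brookfield, Calder, Denby} → 430
  R (4, 10): covers {Ashton, Calder, Elwood, Fenton, Granby, Holt, Ivins} → 718
Maximum coverage at R: 718 weekly shipments.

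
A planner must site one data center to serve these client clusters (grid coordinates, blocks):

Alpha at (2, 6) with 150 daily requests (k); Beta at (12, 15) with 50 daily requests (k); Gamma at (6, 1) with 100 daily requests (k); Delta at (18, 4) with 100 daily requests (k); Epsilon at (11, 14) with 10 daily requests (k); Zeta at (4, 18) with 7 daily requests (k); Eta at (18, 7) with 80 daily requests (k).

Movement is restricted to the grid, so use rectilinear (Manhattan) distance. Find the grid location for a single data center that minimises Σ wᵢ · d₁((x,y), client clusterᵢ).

(6, 6)

Manhattan distance separates: Σwᵢ(|x−xᵢ|+|y−yᵢ|) = Σwᵢ|x−xᵢ| + Σwᵢ|y−yᵢ|, so x and y are optimised independently as 1-D weighted medians.
Total weight W = 497; half = 248.5.
x-coordinate, sorted with cumulative weight:
  x=2 (Alpha, w=150) cum 150
  x=4 (Zeta, w=7) cum 157
  x=6 (Gamma, w=100) cum 257  ← median
  x=11 (Epsilon, w=10) cum 267
  x=12 (Beta, w=50) cum 317
  x=18 (Delta, w=100) cum 417
  x=18 (Eta, w=80) cum 497
⇒ x* = 6
y-coordinate, sorted with cumulative weight:
  y=1 (Gamma, w=100) cum 100
  y=4 (Delta, w=100) cum 200
  y=6 (Alpha, w=150) cum 350  ← median
  y=7 (Eta, w=80) cum 430
  y=14 (Epsilon, w=10) cum 440
  y=15 (Beta, w=50) cum 490
  y=18 (Zeta, w=7) cum 497
⇒ y* = 6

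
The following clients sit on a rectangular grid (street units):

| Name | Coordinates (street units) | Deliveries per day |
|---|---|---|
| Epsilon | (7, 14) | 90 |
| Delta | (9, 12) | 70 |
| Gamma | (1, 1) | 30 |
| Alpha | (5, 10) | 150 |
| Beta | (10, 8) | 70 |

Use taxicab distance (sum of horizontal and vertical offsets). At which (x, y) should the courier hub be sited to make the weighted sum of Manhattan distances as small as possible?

Manhattan distance separates: Σwᵢ(|x−xᵢ|+|y−yᵢ|) = Σwᵢ|x−xᵢ| + Σwᵢ|y−yᵢ|, so x and y are optimised independently as 1-D weighted medians.
Total weight W = 410; half = 205.
x-coordinate, sorted with cumulative weight:
  x=1 (Gamma, w=30) cum 30
  x=5 (Alpha, w=150) cum 180
  x=7 (Epsilon, w=90) cum 270  ← median
  x=9 (Delta, w=70) cum 340
  x=10 (Beta, w=70) cum 410
⇒ x* = 7
y-coordinate, sorted with cumulative weight:
  y=1 (Gamma, w=30) cum 30
  y=8 (Beta, w=70) cum 100
  y=10 (Alpha, w=150) cum 250  ← median
  y=12 (Delta, w=70) cum 320
  y=14 (Epsilon, w=90) cum 410
⇒ y* = 10

(7, 10)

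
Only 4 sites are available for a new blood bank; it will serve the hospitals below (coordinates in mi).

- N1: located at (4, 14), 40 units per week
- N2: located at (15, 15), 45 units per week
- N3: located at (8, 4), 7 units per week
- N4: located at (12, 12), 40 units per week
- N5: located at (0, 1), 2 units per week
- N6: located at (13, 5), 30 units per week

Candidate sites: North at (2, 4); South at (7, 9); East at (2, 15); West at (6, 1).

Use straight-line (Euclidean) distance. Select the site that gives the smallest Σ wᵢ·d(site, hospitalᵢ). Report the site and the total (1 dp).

South, total 1189.8 mi

Total weighted distance at each candidate:
  North (2, 4): total = 2067.1
  South (7, 9): total = 1189.8
  East (2, 15): total = 1654.0
  West (6, 1): total = 2055.4
Minimum is at South with total 1189.8 mi.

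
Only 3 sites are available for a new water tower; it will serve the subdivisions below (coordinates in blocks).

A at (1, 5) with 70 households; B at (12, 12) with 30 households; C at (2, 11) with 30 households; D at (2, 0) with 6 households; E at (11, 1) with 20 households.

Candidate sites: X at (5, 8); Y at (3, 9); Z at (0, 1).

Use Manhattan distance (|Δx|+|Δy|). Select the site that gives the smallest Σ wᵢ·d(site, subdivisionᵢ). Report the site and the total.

Y, total 1250 blocks

Total weighted distance at each candidate:
  X (5, 8): total = 1326
  Y (3, 9): total = 1250
  Z (0, 1): total = 1638
Minimum is at Y with total 1250 blocks.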